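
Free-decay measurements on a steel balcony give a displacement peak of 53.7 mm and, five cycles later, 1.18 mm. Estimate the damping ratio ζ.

Logarithmic decrement δ = (1/n)·ln(x₀/x_n) = (1/5)·ln(53.7/1.18) = (1/5)·ln(45.51) = 0.7636.
ζ = δ/√(4π² + δ²) = 0.7636/√(39.48 + 0.583) = 0.7636/6.329 = 0.1206.

0.121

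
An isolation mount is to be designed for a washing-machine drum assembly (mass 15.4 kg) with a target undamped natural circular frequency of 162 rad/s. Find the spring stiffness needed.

k = m·ω_n² = 15.4 × 162.0² = 15.4 × 26240 = 404200 N/m.

404000 N/m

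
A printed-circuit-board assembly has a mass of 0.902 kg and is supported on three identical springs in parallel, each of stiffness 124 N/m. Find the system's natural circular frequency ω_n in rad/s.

Parallel springs add: k_eq = 3 × 124 = 372.0 N/m.
ω_n = √(k_eq/m) = √(372.0/0.902) = √412.4 = 20.31 rad/s.

20.3 rad/s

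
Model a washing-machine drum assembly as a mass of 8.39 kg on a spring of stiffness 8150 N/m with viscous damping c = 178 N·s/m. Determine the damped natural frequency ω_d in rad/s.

29.3 rad/s

ω_n = √(k/m) = √(8150/8.39) = 31.17 rad/s.
Critical damping c_c = 2√(k·m) = 2√(8150 × 8.39) = 523.0 N·s/m, so ζ = c/c_c = 178/523.0 = 0.3404.
ω_d = ω_n√(1 − ζ²) = 31.17 × √(1 − 0.116) = 29.31 rad/s.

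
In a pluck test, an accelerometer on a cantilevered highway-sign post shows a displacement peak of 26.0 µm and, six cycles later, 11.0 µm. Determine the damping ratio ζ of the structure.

0.0228

Logarithmic decrement δ = (1/n)·ln(x₀/x_n) = (1/6)·ln(26.0/11.0) = (1/6)·ln(2.364) = 0.1434.
ζ = δ/√(4π² + δ²) = 0.1434/√(39.48 + 0.0206) = 0.1434/6.285 = 0.02281.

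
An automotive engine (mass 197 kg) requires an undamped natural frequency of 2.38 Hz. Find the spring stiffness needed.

ω_n = 2πf_n = 2π × 2.38 = 14.95 rad/s.
k = m·ω_n² = 197 × 14.95² = 197 × 223.6 = 44050 N/m.

44100 N/m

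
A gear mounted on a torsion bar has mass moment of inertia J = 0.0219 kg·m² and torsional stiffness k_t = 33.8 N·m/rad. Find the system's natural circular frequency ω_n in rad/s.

39.3 rad/s

ω_n = √(k_t/J) = √(33.8/0.0219) = √1543 = 39.29 rad/s.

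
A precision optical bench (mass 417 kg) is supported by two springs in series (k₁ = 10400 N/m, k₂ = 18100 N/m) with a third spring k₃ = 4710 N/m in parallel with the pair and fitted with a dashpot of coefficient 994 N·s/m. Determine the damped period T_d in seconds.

1.24 s

Series pair: k_s = k₁k₂/(k₁+k₂) = (10400)(18100)/(10400 + 18100) = 6605 N/m. In parallel with k₃: k_eq = 6605 + 4710 = 11310 N/m.
ω_n = √(k_eq/m) = √(11310/417) = 5.209 rad/s.
Critical damping c_c = 2√(k_eq·m) = 2√(11310 × 417) = 4344 N·s/m, so ζ = c/c_c = 994/4344 = 0.2288.
ω_d = ω_n√(1 − ζ²) = 5.209 × √(1 − 0.0524) = 5.071 rad/s.
T_d = 2π/ω_d = 1.239 s.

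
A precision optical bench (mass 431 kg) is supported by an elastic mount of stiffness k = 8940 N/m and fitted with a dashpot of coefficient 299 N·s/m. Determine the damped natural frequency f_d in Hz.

0.723 Hz

ω_n = √(k/m) = √(8940/431) = 4.554 rad/s.
Critical damping c_c = 2√(k·m) = 2√(8940 × 431) = 3926 N·s/m, so ζ = c/c_c = 299/3926 = 0.07616.
ω_d = ω_n√(1 − ζ²) = 4.554 × √(1 − 0.00580) = 4.541 rad/s.
f_d = ω_d/(2π) = 0.7227 Hz.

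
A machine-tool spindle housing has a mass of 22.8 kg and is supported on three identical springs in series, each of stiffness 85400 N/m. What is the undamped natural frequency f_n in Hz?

5.62 Hz

Series springs: 1/k_eq = 3/85400, so k_eq = 85400/3 = 28470 N/m.
ω_n = √(k_eq/m) = √(28470/22.8) = √1249 = 35.33 rad/s.
f_n = ω_n/(2π) = 35.33/6.283 = 5.624 Hz.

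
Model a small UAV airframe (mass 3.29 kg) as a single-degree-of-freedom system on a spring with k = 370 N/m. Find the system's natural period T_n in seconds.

ω_n = √(k/m) = √(370.0/3.29) = √112.5 = 10.60 rad/s.
T_n = 2π/ω_n = 6.283/10.60 = 0.5925 s.

0.592 s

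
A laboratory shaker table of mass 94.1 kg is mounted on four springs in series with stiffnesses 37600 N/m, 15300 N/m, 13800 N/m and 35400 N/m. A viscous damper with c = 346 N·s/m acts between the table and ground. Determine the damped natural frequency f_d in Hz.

Series springs: 1/k_eq = 1/37600 + 1/15300 + 1/13800 + 1/35400 = 0.0001927, so k_eq = 5190 N/m.
ω_n = √(k_eq/m) = √(5190/94.1) = 7.427 rad/s.
Critical damping c_c = 2√(k_eq·m) = 2√(5190 × 94.1) = 1398 N·s/m, so ζ = c/c_c = 346/1398 = 0.2475.
ω_d = ω_n√(1 − ζ²) = 7.427 × √(1 − 0.0613) = 7.196 rad/s.
f_d = ω_d/(2π) = 1.145 Hz.

1.15 Hz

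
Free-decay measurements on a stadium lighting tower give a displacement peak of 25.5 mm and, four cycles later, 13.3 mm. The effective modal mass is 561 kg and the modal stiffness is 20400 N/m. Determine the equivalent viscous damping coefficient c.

175 N·s/m

Logarithmic decrement δ = (1/n)·ln(x₀/x_n) = (1/4)·ln(25.5/13.3) = (1/4)·ln(1.917) = 0.1627.
ζ = δ/√(4π² + δ²) = 0.1627/√(39.48 + 0.0265) = 0.1627/6.285 = 0.02589.
c = ζ · 2√(km) = 0.02589 × 2√(20400 × 561) = 0.02589 × 6766 = 175.2 N·s/m.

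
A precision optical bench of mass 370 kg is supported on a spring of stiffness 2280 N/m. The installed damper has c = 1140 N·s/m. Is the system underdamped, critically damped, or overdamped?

c_c = 2√(k·m) = 1837 N·s/m; ζ = c/c_c = 1140/1837 = 0.621.
Since ζ < 1 the system is underdamped.

underdamped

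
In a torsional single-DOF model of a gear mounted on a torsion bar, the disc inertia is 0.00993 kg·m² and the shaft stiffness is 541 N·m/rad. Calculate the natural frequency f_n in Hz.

ω_n = √(k_t/J) = √(541/0.00993) = √54480 = 233.4 rad/s.
f_n = ω_n/(2π) = 233.4/6.283 = 37.15 Hz.

37.1 Hz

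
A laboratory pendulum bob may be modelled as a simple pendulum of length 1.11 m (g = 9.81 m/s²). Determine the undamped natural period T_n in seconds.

2.11 s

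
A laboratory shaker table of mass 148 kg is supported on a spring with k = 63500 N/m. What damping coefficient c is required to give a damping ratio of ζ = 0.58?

3560 N·s/m

c_c = 2√(k·m) = 2√(63500 × 148) = 6131 N·s/m.
c = ζ·c_c = 0.58 × 6131 = 3556 N·s/m.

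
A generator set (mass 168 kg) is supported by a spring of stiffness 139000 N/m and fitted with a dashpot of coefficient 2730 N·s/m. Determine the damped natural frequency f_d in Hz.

ω_n = √(k/m) = √(139000/168) = 28.76 rad/s.
Critical damping c_c = 2√(k·m) = 2√(139000 × 168) = 9665 N·s/m, so ζ = c/c_c = 2730/9665 = 0.2825.
ω_d = ω_n√(1 − ζ²) = 28.76 × √(1 − 0.0798) = 27.59 rad/s.
f_d = ω_d/(2π) = 4.392 Hz.

4.39 Hz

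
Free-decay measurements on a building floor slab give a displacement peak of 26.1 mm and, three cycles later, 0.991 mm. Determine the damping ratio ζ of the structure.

Logarithmic decrement δ = (1/n)·ln(x₀/x_n) = (1/3)·ln(26.1/0.991) = (1/3)·ln(26.34) = 1.090.
ζ = δ/√(4π² + δ²) = 1.090/√(39.48 + 1.19) = 1.090/6.377 = 0.1710.

0.171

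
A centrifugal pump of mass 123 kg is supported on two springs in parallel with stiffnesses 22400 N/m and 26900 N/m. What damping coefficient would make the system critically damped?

4920 N·s/m

Parallel springs add: k_eq = 22400 + 26900 = 49300 N/m.
c_c = 2√(k_eq·m) = 2√(49300 × 123) = 2 × 2462 = 4925 N·s/m.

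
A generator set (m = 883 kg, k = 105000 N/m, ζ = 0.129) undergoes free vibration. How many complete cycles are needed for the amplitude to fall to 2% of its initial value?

5 cycles

Logarithmic decrement δ = 2πζ/√(1 − ζ²) = 2π × 0.1290/√(1 − 0.0166) = 0.8174.
x_n/x₀ = e^(−nδ) ≤ 0.02; take ln: n ≥ ln(1/0.02)/δ = 3.912/0.8174 = 4.786.
So 5 complete cycles are required.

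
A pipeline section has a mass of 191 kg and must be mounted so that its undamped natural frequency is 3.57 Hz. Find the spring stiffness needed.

96100 N/m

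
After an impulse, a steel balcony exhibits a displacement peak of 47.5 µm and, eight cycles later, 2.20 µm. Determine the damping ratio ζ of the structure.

0.0610

Logarithmic decrement δ = (1/n)·ln(x₀/x_n) = (1/8)·ln(47.5/2.20) = (1/8)·ln(21.59) = 0.3840.
ζ = δ/√(4π² + δ²) = 0.3840/√(39.48 + 0.147) = 0.3840/6.295 = 0.06101.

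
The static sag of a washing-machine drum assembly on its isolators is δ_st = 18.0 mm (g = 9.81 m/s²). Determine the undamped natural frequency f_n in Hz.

ω_n = √(g/δ_st) = √(9.81/0.0180) = √545.0 = 23.35 rad/s.
f_n = ω_n/(2π) = 23.35/6.283 = 3.716 Hz.

3.72 Hz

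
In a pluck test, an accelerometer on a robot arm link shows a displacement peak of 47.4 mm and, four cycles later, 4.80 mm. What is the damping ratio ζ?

Logarithmic decrement δ = (1/n)·ln(x₀/x_n) = (1/4)·ln(47.4/4.80) = (1/4)·ln(9.875) = 0.5725.
ζ = δ/√(4π² + δ²) = 0.5725/√(39.48 + 0.328) = 0.5725/6.309 = 0.09074.

0.0907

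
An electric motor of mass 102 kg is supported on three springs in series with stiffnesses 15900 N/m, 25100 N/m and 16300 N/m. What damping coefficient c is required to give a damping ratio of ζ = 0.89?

Series springs: 1/k_eq = 1/15900 + 1/25100 + 1/16300 = 0.0001641, so k_eq = 6094 N/m.
c_c = 2√(k_eq·m) = 2√(6094 × 102) = 1577 N·s/m.
c = ζ·c_c = 0.89 × 1577 = 1403 N·s/m.

1400 N·s/m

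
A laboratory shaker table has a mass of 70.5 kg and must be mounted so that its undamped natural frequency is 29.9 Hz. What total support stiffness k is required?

2490000 N/m

ω_n = 2πf_n = 2π × 29.9 = 187.9 rad/s.
k = m·ω_n² = 70.5 × 187.9² = 70.5 × 35290 = 2488000 N/m.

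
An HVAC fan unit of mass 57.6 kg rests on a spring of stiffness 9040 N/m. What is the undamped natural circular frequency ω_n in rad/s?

ω_n = √(k/m) = √(9040/57.6) = √156.9 = 12.53 rad/s.

12.5 rad/s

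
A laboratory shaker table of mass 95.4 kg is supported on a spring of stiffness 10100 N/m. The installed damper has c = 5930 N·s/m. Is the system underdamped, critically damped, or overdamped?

c_c = 2√(k·m) = 1963 N·s/m; ζ = c/c_c = 5930/1963 = 3.02.
Since ζ > 1 the system is overdamped.

overdamped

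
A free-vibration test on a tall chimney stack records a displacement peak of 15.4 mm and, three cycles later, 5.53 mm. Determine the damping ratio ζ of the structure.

0.0543

Logarithmic decrement δ = (1/n)·ln(x₀/x_n) = (1/3)·ln(15.4/5.53) = (1/3)·ln(2.785) = 0.3414.
ζ = δ/√(4π² + δ²) = 0.3414/√(39.48 + 0.117) = 0.3414/6.292 = 0.05425.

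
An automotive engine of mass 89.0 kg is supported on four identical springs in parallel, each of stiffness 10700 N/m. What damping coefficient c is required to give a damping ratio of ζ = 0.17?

664 N·s/m

Parallel springs add: k_eq = 4 × 10700 = 42800 N/m.
c_c = 2√(k_eq·m) = 2√(42800 × 89.0) = 3903 N·s/m.
c = ζ·c_c = 0.17 × 3903 = 663.6 N·s/m.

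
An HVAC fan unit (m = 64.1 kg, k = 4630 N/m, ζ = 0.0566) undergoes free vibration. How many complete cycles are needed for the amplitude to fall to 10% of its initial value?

Logarithmic decrement δ = 2πζ/√(1 − ζ²) = 2π × 0.05660/√(1 − 0.00320) = 0.3562.
x_n/x₀ = e^(−nδ) ≤ 0.1; take ln: n ≥ ln(1/0.1)/δ = 2.303/0.3562 = 6.464.
So 7 complete cycles are required.

7 cycles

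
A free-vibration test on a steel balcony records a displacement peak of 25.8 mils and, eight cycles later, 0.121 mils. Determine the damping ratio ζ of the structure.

0.106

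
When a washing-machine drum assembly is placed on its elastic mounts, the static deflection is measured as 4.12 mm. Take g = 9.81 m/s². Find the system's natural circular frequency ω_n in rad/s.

ω_n = √(g/δ_st) = √(9.81/0.00412) = √2381 = 48.80 rad/s.

48.8 rad/s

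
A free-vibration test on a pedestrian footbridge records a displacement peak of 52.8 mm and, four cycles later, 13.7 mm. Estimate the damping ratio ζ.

Logarithmic decrement δ = (1/n)·ln(x₀/x_n) = (1/4)·ln(52.8/13.7) = (1/4)·ln(3.854) = 0.3373.
ζ = δ/√(4π² + δ²) = 0.3373/√(39.48 + 0.114) = 0.3373/6.292 = 0.05360.

0.0536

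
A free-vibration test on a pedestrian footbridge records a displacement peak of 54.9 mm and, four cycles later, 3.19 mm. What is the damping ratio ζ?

0.112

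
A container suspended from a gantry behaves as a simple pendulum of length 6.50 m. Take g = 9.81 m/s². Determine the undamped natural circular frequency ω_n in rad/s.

1.23 rad/s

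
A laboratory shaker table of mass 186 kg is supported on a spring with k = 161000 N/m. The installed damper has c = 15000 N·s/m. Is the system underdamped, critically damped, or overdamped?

c_c = 2√(k·m) = 10940 N·s/m; ζ = c/c_c = 15000/10940 = 1.37.
Since ζ > 1 the system is overdamped.

overdamped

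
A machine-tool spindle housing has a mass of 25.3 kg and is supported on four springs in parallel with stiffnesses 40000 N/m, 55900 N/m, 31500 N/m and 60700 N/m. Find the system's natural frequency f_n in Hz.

13.7 Hz

Parallel springs add: k_eq = 40000 + 55900 + 31500 + 60700 = 188100 N/m.
ω_n = √(k_eq/m) = √(188100/25.3) = √7435 = 86.23 rad/s.
f_n = ω_n/(2π) = 86.23/6.283 = 13.72 Hz.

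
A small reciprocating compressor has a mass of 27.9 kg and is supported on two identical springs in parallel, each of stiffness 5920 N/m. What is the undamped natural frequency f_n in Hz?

Parallel springs add: k_eq = 2 × 5920 = 11840 N/m.
ω_n = √(k_eq/m) = √(11840/27.9) = √424.4 = 20.60 rad/s.
f_n = ω_n/(2π) = 20.60/6.283 = 3.279 Hz.

3.28 Hz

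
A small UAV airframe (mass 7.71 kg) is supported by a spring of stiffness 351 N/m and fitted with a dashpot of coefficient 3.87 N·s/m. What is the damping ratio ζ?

0.0372

ω_n = √(k/m) = √(351.0/7.71) = 6.747 rad/s.
Critical damping c_c = 2√(k·m) = 2√(351.0 × 7.71) = 104.0 N·s/m, so ζ = c/c_c = 3.87/104.0 = 0.03720.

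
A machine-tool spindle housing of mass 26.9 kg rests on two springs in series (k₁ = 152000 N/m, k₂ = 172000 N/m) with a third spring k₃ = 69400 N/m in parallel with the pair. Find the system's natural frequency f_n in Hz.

11.9 Hz

Series pair: k_s = k₁k₂/(k₁+k₂) = (152000)(172000)/(152000 + 172000) = 80690 N/m. In parallel with k₃: k_eq = 80690 + 69400 = 150100 N/m.
ω_n = √(k_eq/m) = √(150100/26.9) = √5580 = 74.70 rad/s.
f_n = ω_n/(2π) = 74.70/6.283 = 11.89 Hz.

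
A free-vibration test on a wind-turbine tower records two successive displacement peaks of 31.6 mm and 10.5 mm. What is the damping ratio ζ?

0.173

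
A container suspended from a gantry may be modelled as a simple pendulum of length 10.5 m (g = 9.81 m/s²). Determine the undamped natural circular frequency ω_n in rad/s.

0.967 rad/s

For a simple pendulum ω_n = √(g/L) = √(9.81/10.5) = √0.9343 = 0.9666 rad/s.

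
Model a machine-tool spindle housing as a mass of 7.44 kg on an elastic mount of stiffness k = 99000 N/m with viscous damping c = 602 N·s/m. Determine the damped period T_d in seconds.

ω_n = √(k/m) = √(99000/7.44) = 115.4 rad/s.
Critical damping c_c = 2√(k·m) = 2√(99000 × 7.44) = 1716 N·s/m, so ζ = c/c_c = 602/1716 = 0.3507.
ω_d = ω_n√(1 − ζ²) = 115.4 × √(1 − 0.123) = 108.0 rad/s.
T_d = 2π/ω_d = 0.05816 s.

0.0582 s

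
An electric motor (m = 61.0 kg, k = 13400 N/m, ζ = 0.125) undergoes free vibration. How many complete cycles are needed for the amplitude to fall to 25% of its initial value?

Logarithmic decrement δ = 2πζ/√(1 − ζ²) = 2π × 0.1250/√(1 − 0.0156) = 0.7916.
x_n/x₀ = e^(−nδ) ≤ 0.25; take ln: n ≥ ln(1/0.25)/δ = 1.386/0.7916 = 1.751.
So 2 complete cycles are required.

2 cycles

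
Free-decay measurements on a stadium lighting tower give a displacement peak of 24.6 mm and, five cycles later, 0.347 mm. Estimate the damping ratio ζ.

Logarithmic decrement δ = (1/n)·ln(x₀/x_n) = (1/5)·ln(24.6/0.347) = (1/5)·ln(70.89) = 0.8522.
ζ = δ/√(4π² + δ²) = 0.8522/√(39.48 + 0.726) = 0.8522/6.341 = 0.1344.

0.134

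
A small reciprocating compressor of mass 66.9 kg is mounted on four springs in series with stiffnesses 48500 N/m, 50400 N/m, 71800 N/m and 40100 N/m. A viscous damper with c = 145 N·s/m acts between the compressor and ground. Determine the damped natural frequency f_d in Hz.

Series springs: 1/k_eq = 1/48500 + 1/50400 + 1/71800 + 1/40100 = 7.933×10^-5, so k_eq = 12610 N/m.
ω_n = √(k_eq/m) = √(12610/66.9) = 13.73 rad/s.
Critical damping c_c = 2√(k_eq·m) = 2√(12610 × 66.9) = 1837 N·s/m, so ζ = c/c_c = 145/1837 = 0.07895.
ω_d = ω_n√(1 − ζ²) = 13.73 × √(1 − 0.00623) = 13.68 rad/s.
f_d = ω_d/(2π) = 2.178 Hz.

2.18 Hz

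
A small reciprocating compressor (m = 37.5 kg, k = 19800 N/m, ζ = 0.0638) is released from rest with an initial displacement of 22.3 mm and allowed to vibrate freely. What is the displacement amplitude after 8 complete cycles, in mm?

0.897 mm

Logarithmic decrement δ = 2πζ/√(1 − ζ²) = 2π × 0.06380/√(1 − 0.00407) = 0.4017.
After n cycles, x_n/x₀ = e^(−nδ), so x_8 = 22.3 × e^(−8 × 0.4017) = 22.3 × 0.04022 = 0.8968 mm.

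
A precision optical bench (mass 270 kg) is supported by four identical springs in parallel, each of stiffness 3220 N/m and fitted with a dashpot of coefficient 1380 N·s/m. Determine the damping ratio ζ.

Parallel springs add: k_eq = 4 × 3220 = 12880 N/m.
ω_n = √(k_eq/m) = √(12880/270) = 6.907 rad/s.
Critical damping c_c = 2√(k_eq·m) = 2√(12880 × 270) = 3730 N·s/m, so ζ = c/c_c = 1380/3730 = 0.3700.

0.370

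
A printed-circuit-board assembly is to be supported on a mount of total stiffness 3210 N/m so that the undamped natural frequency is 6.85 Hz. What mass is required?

ω_n = 2πf_n = 2π × 6.85 = 43.04 rad/s.
m = k/ω_n² = 3210/43.04² = 3210/1852 = 1.733 kg.

1.73 kg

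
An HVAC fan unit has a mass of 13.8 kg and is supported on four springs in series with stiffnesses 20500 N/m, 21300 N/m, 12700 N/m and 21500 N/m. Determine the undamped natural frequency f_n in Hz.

2.88 Hz

Series springs: 1/k_eq = 1/20500 + 1/21300 + 1/12700 + 1/21500 = 0.0002210, so k_eq = 4525 N/m.
ω_n = √(k_eq/m) = √(4525/13.8) = √327.9 = 18.11 rad/s.
f_n = ω_n/(2π) = 18.11/6.283 = 2.882 Hz.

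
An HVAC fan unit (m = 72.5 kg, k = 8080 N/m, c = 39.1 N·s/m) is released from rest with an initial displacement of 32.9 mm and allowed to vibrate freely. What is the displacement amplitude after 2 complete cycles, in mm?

ζ = c/(2√(km)) = 39.1/(2√(8080 × 72.5)) = 39.1/1531 = 0.02554.
Logarithmic decrement δ = 2πζ/√(1 − ζ²) = 2π × 0.02554/√(1 − 0.000652) = 0.1605.
After n cycles, x_n/x₀ = e^(−nδ), so x_2 = 32.9 × e^(−2 × 0.1605) = 32.9 × 0.7254 = 23.86 mm.

23.9 mm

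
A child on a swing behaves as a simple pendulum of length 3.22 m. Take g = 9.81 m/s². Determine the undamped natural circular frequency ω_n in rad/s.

1.75 rad/s

For a simple pendulum ω_n = √(g/L) = √(9.81/3.22) = √3.047 = 1.745 rad/s.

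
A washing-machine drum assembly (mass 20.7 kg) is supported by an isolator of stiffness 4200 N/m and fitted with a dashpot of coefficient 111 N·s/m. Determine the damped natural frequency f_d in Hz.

2.23 Hz

ω_n = √(k/m) = √(4200/20.7) = 14.24 rad/s.
Critical damping c_c = 2√(k·m) = 2√(4200 × 20.7) = 589.7 N·s/m, so ζ = c/c_c = 111/589.7 = 0.1882.
ω_d = ω_n√(1 − ζ²) = 14.24 × √(1 − 0.0354) = 13.99 rad/s.
f_d = ω_d/(2π) = 2.227 Hz.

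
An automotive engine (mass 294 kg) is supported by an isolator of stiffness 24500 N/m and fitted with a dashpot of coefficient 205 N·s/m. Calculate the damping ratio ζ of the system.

ω_n = √(k/m) = √(24500/294) = 9.129 rad/s.
Critical damping c_c = 2√(k·m) = 2√(24500 × 294) = 5368 N·s/m, so ζ = c/c_c = 205/5368 = 0.03819.

0.0382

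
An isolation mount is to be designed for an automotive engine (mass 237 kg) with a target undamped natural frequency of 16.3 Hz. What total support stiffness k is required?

2490000 N/m

ω_n = 2πf_n = 2π × 16.3 = 102.4 rad/s.
k = m·ω_n² = 237 × 102.4² = 237 × 10490 = 2486000 N/m.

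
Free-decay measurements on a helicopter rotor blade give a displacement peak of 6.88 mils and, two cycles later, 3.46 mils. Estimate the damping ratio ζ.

Logarithmic decrement δ = (1/n)·ln(x₀/x_n) = (1/2)·ln(6.88/3.46) = (1/2)·ln(1.988) = 0.3437.
ζ = δ/√(4π² + δ²) = 0.3437/√(39.48 + 0.118) = 0.3437/6.293 = 0.05462.

0.0546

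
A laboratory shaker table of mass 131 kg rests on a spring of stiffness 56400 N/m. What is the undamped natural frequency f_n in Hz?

3.30 Hz

ω_n = √(k/m) = √(56400/131) = √430.5 = 20.75 rad/s.
f_n = ω_n/(2π) = 20.75/6.283 = 3.302 Hz.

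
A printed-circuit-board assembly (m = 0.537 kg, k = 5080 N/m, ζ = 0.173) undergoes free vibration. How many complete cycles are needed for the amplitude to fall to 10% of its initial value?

Logarithmic decrement δ = 2πζ/√(1 − ζ²) = 2π × 0.1730/√(1 − 0.0299) = 1.104.
x_n/x₀ = e^(−nδ) ≤ 0.1; take ln: n ≥ ln(1/0.1)/δ = 2.303/1.104 = 2.086.
So 3 complete cycles are required.

3 cycles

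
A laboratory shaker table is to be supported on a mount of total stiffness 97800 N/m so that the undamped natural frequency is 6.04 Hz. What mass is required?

ω_n = 2πf_n = 2π × 6.04 = 37.95 rad/s.
m = k/ω_n² = 97800/37.95² = 97800/1440 = 67.91 kg.

67.9 kg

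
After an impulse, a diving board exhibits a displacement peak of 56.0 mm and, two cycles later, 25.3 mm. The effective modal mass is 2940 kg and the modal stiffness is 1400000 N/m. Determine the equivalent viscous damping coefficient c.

8100 N·s/m

Logarithmic decrement δ = (1/n)·ln(x₀/x_n) = (1/2)·ln(56.0/25.3) = (1/2)·ln(2.213) = 0.3973.
ζ = δ/√(4π² + δ²) = 0.3973/√(39.48 + 0.158) = 0.3973/6.296 = 0.06310.
c = ζ · 2√(km) = 0.06310 × 2√(1400000 × 2940) = 0.06310 × 128300 = 8097 N·s/m.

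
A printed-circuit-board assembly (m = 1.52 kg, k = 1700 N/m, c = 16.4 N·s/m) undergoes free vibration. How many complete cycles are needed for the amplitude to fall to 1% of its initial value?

5 cycles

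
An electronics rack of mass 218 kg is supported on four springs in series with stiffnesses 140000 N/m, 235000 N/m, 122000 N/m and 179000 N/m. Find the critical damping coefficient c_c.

5880 N·s/m

Series springs: 1/k_eq = 1/140000 + 1/235000 + 1/122000 + 1/179000 = 2.518×10^-5, so k_eq = 39710 N/m.
c_c = 2√(k_eq·m) = 2√(39710 × 218) = 2 × 2942 = 5885 N·s/m.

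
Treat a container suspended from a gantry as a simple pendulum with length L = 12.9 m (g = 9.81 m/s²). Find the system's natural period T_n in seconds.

For a simple pendulum ω_n = √(g/L) = √(9.81/12.9) = √0.7605 = 0.8720 rad/s.
T_n = 2π/ω_n = 6.283/0.8720 = 7.205 s.

7.21 s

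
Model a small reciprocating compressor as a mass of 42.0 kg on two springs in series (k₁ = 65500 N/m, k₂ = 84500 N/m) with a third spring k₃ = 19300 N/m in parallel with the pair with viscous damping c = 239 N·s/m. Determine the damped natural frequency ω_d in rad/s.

Series pair: k_s = k₁k₂/(k₁+k₂) = (65500)(84500)/(65500 + 84500) = 36900 N/m. In parallel with k₃: k_eq = 36900 + 19300 = 56200 N/m.
ω_n = √(k_eq/m) = √(56200/42.0) = 36.58 rad/s.
Critical damping c_c = 2√(k_eq·m) = 2√(56200 × 42.0) = 3073 N·s/m, so ζ = c/c_c = 239/3073 = 0.07778.
ω_d = ω_n√(1 − ζ²) = 36.58 × √(1 − 0.00605) = 36.47 rad/s.

36.5 rad/s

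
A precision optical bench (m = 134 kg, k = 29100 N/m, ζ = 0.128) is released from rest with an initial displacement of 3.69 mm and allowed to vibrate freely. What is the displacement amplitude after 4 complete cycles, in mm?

0.144 mm

Logarithmic decrement δ = 2πζ/√(1 − ζ²) = 2π × 0.1280/√(1 − 0.0164) = 0.8109.
After n cycles, x_n/x₀ = e^(−nδ), so x_4 = 3.69 × e^(−4 × 0.8109) = 3.69 × 0.03902 = 0.1440 mm.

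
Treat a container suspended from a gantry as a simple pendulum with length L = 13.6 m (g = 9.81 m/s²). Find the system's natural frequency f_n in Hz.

0.135 Hz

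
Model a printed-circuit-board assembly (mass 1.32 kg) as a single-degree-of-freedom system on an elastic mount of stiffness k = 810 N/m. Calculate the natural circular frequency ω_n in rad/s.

24.8 rad/s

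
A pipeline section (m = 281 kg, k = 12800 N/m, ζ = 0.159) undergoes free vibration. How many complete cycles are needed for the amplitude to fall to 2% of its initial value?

4 cycles

Logarithmic decrement δ = 2πζ/√(1 − ζ²) = 2π × 0.1590/√(1 − 0.0253) = 1.012.
x_n/x₀ = e^(−nδ) ≤ 0.02; take ln: n ≥ ln(1/0.02)/δ = 3.912/1.012 = 3.866.
So 4 complete cycles are required.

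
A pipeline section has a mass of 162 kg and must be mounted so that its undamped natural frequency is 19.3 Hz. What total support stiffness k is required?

ω_n = 2πf_n = 2π × 19.3 = 121.3 rad/s.
k = m·ω_n² = 162 × 121.3² = 162 × 14710 = 2382000 N/m.

2380000 N/m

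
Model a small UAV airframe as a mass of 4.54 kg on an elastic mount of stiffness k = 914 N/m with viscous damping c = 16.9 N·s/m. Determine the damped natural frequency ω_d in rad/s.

14.1 rad/s

ω_n = √(k/m) = √(914.0/4.54) = 14.19 rad/s.
Critical damping c_c = 2√(k·m) = 2√(914.0 × 4.54) = 128.8 N·s/m, so ζ = c/c_c = 16.9/128.8 = 0.1312.
ω_d = ω_n√(1 − ζ²) = 14.19 × √(1 − 0.0172) = 14.07 rad/s.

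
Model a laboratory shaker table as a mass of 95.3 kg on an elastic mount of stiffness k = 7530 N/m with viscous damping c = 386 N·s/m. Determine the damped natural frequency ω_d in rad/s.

8.66 rad/s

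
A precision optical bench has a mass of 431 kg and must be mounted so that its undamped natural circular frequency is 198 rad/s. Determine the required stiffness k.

16900000 N/m

k = m·ω_n² = 431 × 198.0² = 431 × 39200 = 16900000 N/m.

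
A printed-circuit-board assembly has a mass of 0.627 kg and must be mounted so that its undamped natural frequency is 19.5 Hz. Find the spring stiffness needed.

9410 N/m

ω_n = 2πf_n = 2π × 19.5 = 122.5 rad/s.
k = m·ω_n² = 0.627 × 122.5² = 0.627 × 15010 = 9412 N/m.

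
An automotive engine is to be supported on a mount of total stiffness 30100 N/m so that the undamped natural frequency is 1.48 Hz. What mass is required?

ω_n = 2πf_n = 2π × 1.48 = 9.299 rad/s.
m = k/ω_n² = 30100/9.299² = 30100/86.47 = 348.1 kg.

348 kg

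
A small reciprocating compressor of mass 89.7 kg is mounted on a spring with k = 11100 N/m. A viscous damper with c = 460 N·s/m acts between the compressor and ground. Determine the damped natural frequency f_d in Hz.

ω_n = √(k/m) = √(11100/89.7) = 11.12 rad/s.
Critical damping c_c = 2√(k·m) = 2√(11100 × 89.7) = 1996 N·s/m, so ζ = c/c_c = 460/1996 = 0.2305.
ω_d = ω_n√(1 − ζ²) = 11.12 × √(1 − 0.0531) = 10.82 rad/s.
f_d = ω_d/(2π) = 1.723 Hz.

1.72 Hz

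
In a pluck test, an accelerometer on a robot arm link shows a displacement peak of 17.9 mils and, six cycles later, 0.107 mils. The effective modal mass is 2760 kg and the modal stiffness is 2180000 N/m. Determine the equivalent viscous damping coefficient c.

20900 N·s/m

Logarithmic decrement δ = (1/n)·ln(x₀/x_n) = (1/6)·ln(17.9/0.107) = (1/6)·ln(167.3) = 0.8533.
ζ = δ/√(4π² + δ²) = 0.8533/√(39.48 + 0.728) = 0.8533/6.341 = 0.1346.
c = ζ · 2√(km) = 0.1346 × 2√(2180000 × 2760) = 0.1346 × 155100 = 20880 N·s/m.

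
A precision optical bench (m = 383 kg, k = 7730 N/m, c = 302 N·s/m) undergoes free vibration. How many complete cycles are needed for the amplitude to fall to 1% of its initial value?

ζ = c/(2√(km)) = 302/(2√(7730 × 383)) = 302/3441 = 0.08776.
Logarithmic decrement δ = 2πζ/√(1 − ζ²) = 2π × 0.08776/√(1 − 0.00770) = 0.5535.
x_n/x₀ = e^(−nδ) ≤ 0.01; take ln: n ≥ ln(1/0.01)/δ = 4.605/0.5535 = 8.320.
So 9 complete cycles are required.

9 cycles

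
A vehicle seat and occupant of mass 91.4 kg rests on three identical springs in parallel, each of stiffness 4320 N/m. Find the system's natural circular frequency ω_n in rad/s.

Parallel springs add: k_eq = 3 × 4320 = 12960 N/m.
ω_n = √(k_eq/m) = √(12960/91.4) = √141.8 = 11.91 rad/s.

11.9 rad/s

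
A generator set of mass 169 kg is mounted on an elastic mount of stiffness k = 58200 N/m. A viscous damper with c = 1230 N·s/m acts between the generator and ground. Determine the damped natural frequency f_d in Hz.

2.90 Hz

ω_n = √(k/m) = √(58200/169) = 18.56 rad/s.
Critical damping c_c = 2√(k·m) = 2√(58200 × 169) = 6272 N·s/m, so ζ = c/c_c = 1230/6272 = 0.1961.
ω_d = ω_n√(1 − ζ²) = 18.56 × √(1 − 0.0385) = 18.20 rad/s.
f_d = ω_d/(2π) = 2.896 Hz.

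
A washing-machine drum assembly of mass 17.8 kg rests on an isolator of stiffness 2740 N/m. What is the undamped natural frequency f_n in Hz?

ω_n = √(k/m) = √(2740/17.8) = √153.9 = 12.41 rad/s.
f_n = ω_n/(2π) = 12.41/6.283 = 1.975 Hz.

1.97 Hz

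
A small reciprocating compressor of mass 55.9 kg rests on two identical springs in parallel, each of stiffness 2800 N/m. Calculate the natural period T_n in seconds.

0.628 s

Parallel springs add: k_eq = 2 × 2800 = 5600 N/m.
ω_n = √(k_eq/m) = √(5600/55.9) = √100.2 = 10.01 rad/s.
T_n = 2π/ω_n = 6.283/10.01 = 0.6278 s.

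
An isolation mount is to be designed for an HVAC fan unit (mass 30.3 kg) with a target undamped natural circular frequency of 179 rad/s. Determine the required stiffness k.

k = m·ω_n² = 30.3 × 179.0² = 30.3 × 32040 = 970800 N/m.

971000 N/m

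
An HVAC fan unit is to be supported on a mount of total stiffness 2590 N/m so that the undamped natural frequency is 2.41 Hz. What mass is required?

ω_n = 2πf_n = 2π × 2.41 = 15.14 rad/s.
m = k/ω_n² = 2590/15.14² = 2590/229.3 = 11.30 kg.

11.3 kg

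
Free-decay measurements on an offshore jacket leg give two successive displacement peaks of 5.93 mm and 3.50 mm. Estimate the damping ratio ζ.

0.0836

Logarithmic decrement δ = (1/n)·ln(x₀/x_n) = (1/1)·ln(5.93/3.50) = (1/1)·ln(1.694) = 0.5273.
ζ = δ/√(4π² + δ²) = 0.5273/√(39.48 + 0.278) = 0.5273/6.305 = 0.08362.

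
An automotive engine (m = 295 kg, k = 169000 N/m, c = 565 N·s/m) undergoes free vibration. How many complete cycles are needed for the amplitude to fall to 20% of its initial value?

ζ = c/(2√(km)) = 565/(2√(169000 × 295)) = 565/14120 = 0.04001.
Logarithmic decrement δ = 2πζ/√(1 − ζ²) = 2π × 0.04001/√(1 − 0.00160) = 0.2516.
x_n/x₀ = e^(−nδ) ≤ 0.2; take ln: n ≥ ln(1/0.2)/δ = 1.609/0.2516 = 6.397.
So 7 complete cycles are required.

7 cycles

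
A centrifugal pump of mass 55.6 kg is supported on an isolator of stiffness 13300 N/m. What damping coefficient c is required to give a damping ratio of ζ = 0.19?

327 N·s/m

c_c = 2√(k·m) = 2√(13300 × 55.6) = 1720 N·s/m.
c = ζ·c_c = 0.19 × 1720 = 326.8 N·s/m.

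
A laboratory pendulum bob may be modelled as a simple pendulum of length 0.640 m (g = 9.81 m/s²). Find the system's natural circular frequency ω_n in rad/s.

For a simple pendulum ω_n = √(g/L) = √(9.81/0.640) = √15.33 = 3.915 rad/s.

3.92 rad/s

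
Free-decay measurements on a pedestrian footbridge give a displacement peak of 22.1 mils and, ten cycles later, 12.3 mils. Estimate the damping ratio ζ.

Logarithmic decrement δ = (1/n)·ln(x₀/x_n) = (1/10)·ln(22.1/12.3) = (1/10)·ln(1.797) = 0.05860.
ζ = δ/√(4π² + δ²) = 0.05860/√(39.48 + 0.00343) = 0.05860/6.283 = 0.009326.

0.00933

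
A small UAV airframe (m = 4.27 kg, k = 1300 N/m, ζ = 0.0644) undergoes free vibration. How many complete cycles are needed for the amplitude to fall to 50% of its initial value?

Logarithmic decrement δ = 2πζ/√(1 − ζ²) = 2π × 0.06440/√(1 − 0.00415) = 0.4055.
x_n/x₀ = e^(−nδ) ≤ 0.5; take ln: n ≥ ln(1/0.5)/δ = 0.6931/0.4055 = 1.709.
So 2 complete cycles are required.

2 cycles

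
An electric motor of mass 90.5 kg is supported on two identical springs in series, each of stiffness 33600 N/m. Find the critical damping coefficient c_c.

Series springs: 1/k_eq = 2/33600, so k_eq = 33600/2 = 16800 N/m.
c_c = 2√(k_eq·m) = 2√(16800 × 90.5) = 2 × 1233 = 2466 N·s/m.

2470 N·s/m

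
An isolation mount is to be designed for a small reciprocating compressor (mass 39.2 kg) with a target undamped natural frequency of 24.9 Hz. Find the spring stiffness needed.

ω_n = 2πf_n = 2π × 24.9 = 156.5 rad/s.
k = m·ω_n² = 39.2 × 156.5² = 39.2 × 24480 = 959500 N/m.

959000 N/m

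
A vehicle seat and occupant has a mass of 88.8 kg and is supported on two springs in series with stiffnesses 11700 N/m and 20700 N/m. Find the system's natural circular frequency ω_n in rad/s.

9.17 rad/s

Series springs: 1/k_eq = 1/11700 + 1/20700 = 0.0001338, so k_eq = 7475 N/m.
ω_n = √(k_eq/m) = √(7475/88.8) = √84.18 = 9.175 rad/s.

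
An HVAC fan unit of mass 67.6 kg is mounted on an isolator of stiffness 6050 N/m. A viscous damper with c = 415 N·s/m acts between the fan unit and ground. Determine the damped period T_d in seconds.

ω_n = √(k/m) = √(6050/67.6) = 9.460 rad/s.
Critical damping c_c = 2√(k·m) = 2√(6050 × 67.6) = 1279 N·s/m, so ζ = c/c_c = 415/1279 = 0.3245.
ω_d = ω_n√(1 − ζ²) = 9.460 × √(1 − 0.105) = 8.948 rad/s.
T_d = 2π/ω_d = 0.7022 s.

0.702 s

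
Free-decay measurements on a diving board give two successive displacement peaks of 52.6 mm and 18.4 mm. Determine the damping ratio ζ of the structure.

0.165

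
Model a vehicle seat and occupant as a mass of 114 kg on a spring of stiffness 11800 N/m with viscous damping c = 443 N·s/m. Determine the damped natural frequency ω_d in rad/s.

9.99 rad/s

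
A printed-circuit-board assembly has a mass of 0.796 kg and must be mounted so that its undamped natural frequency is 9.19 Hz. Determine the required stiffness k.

2650 N/m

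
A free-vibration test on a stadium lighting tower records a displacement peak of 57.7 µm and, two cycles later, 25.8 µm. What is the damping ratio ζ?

0.0639

Logarithmic decrement δ = (1/n)·ln(x₀/x_n) = (1/2)·ln(57.7/25.8) = (1/2)·ln(2.236) = 0.4024.
ζ = δ/√(4π² + δ²) = 0.4024/√(39.48 + 0.162) = 0.4024/6.296 = 0.06392.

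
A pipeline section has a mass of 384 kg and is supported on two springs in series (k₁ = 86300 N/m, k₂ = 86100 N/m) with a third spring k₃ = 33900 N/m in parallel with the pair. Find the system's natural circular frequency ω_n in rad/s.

14.2 rad/s

Series pair: k_s = k₁k₂/(k₁+k₂) = (86300)(86100)/(86300 + 86100) = 43100 N/m. In parallel with k₃: k_eq = 43100 + 33900 = 77000 N/m.
ω_n = √(k_eq/m) = √(77000/384) = √200.5 = 14.16 rad/s.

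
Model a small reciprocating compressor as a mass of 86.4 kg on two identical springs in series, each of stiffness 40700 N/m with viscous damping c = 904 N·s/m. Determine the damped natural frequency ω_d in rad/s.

Series springs: 1/k_eq = 2/40700, so k_eq = 40700/2 = 20350 N/m.
ω_n = √(k_eq/m) = √(20350/86.4) = 15.35 rad/s.
Critical damping c_c = 2√(k_eq·m) = 2√(20350 × 86.4) = 2652 N·s/m, so ζ = c/c_c = 904/2652 = 0.3409.
ω_d = ω_n√(1 − ζ²) = 15.35 × √(1 − 0.116) = 14.43 rad/s.

14.4 rad/s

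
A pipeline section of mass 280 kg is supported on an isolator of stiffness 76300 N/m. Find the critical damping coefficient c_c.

9240 N·s/m

c_c = 2√(k·m) = 2√(76300 × 280) = 2 × 4622 = 9244 N·s/m.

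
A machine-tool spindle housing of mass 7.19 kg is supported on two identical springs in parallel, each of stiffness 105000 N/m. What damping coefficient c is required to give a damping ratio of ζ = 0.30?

737 N·s/m

Parallel springs add: k_eq = 2 × 105000 = 210000 N/m.
c_c = 2√(k_eq·m) = 2√(210000 × 7.19) = 2458 N·s/m.
c = ζ·c_c = 0.30 × 2458 = 737.3 N·s/m.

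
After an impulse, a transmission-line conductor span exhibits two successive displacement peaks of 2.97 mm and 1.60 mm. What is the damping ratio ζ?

Logarithmic decrement δ = (1/n)·ln(x₀/x_n) = (1/1)·ln(2.97/1.60) = (1/1)·ln(1.856) = 0.6186.
ζ = δ/√(4π² + δ²) = 0.6186/√(39.48 + 0.383) = 0.6186/6.314 = 0.09797.

0.0980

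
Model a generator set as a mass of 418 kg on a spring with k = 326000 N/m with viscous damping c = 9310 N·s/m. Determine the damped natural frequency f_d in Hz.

4.08 Hz

ω_n = √(k/m) = √(326000/418) = 27.93 rad/s.
Critical damping c_c = 2√(k·m) = 2√(326000 × 418) = 23350 N·s/m, so ζ = c/c_c = 9310/23350 = 0.3988.
ω_d = ω_n√(1 − ζ²) = 27.93 × √(1 − 0.159) = 25.61 rad/s.
f_d = ω_d/(2π) = 4.076 Hz.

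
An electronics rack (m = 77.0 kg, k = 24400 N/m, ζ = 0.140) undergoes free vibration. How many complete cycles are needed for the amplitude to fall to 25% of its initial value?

Logarithmic decrement δ = 2πζ/√(1 − ζ²) = 2π × 0.1400/√(1 − 0.0196) = 0.8884.
x_n/x₀ = e^(−nδ) ≤ 0.25; take ln: n ≥ ln(1/0.25)/δ = 1.386/0.8884 = 1.560.
So 2 complete cycles are required.

2 cycles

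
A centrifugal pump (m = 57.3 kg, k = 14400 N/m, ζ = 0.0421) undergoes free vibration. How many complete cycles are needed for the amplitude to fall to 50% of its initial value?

3 cycles

Logarithmic decrement δ = 2πζ/√(1 − ζ²) = 2π × 0.04210/√(1 − 0.00177) = 0.2648.
x_n/x₀ = e^(−nδ) ≤ 0.5; take ln: n ≥ ln(1/0.5)/δ = 0.6931/0.2648 = 2.618.
So 3 complete cycles are required.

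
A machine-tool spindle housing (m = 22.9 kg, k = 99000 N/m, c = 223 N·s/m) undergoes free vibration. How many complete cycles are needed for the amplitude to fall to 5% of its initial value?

ζ = c/(2√(km)) = 223/(2√(99000 × 22.9)) = 223/3011 = 0.07405.
Logarithmic decrement δ = 2πζ/√(1 − ζ²) = 2π × 0.07405/√(1 − 0.00548) = 0.4666.
x_n/x₀ = e^(−nδ) ≤ 0.05; take ln: n ≥ ln(1/0.05)/δ = 2.996/0.4666 = 6.421.
So 7 complete cycles are required.

7 cycles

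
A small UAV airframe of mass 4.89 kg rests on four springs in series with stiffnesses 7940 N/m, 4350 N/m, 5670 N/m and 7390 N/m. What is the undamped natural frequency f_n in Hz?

2.79 Hz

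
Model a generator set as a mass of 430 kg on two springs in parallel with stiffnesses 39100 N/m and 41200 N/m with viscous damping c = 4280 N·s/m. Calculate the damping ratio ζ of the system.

Parallel springs add: k_eq = 39100 + 41200 = 80300 N/m.
ω_n = √(k_eq/m) = √(80300/430) = 13.67 rad/s.
Critical damping c_c = 2√(k_eq·m) = 2√(80300 × 430) = 11750 N·s/m, so ζ = c/c_c = 4280/11750 = 0.3642.

0.364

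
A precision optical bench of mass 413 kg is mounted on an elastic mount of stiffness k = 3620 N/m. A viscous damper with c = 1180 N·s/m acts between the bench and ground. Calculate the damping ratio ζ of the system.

0.483

ω_n = √(k/m) = √(3620/413) = 2.961 rad/s.
Critical damping c_c = 2√(k·m) = 2√(3620 × 413) = 2445 N·s/m, so ζ = c/c_c = 1180/2445 = 0.4825.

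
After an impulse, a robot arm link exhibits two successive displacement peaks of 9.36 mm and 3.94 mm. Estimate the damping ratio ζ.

Logarithmic decrement δ = (1/n)·ln(x₀/x_n) = (1/1)·ln(9.36/3.94) = (1/1)·ln(2.376) = 0.8653.
ζ = δ/√(4π² + δ²) = 0.8653/√(39.48 + 0.749) = 0.8653/6.342 = 0.1364.

0.136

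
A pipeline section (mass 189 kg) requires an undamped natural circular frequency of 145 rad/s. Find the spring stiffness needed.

3970000 N/m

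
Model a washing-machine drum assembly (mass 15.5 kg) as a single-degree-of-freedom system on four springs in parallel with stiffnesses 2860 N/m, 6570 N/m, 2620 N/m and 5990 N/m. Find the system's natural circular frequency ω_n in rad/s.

34.1 rad/s

Parallel springs add: k_eq = 2860 + 6570 + 2620 + 5990 = 18040 N/m.
ω_n = √(k_eq/m) = √(18040/15.5) = √1164 = 34.12 rad/s.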